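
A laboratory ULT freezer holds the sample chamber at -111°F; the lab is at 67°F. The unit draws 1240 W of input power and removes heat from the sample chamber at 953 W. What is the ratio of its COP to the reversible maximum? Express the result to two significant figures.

COP_actual = Q̇_C/Ẇ = 953.0/1240 = 0.7685.
In absolute terms T_C = 193.71 K and T_H = 292.59 K, so ΔT = 98.89 K.
COP_Carnot = T_C/ΔT = 193.71/98.89 = 1.959.
η_II = COP_actual/COP_Carnot = 0.7685/1.959 = 0.3924.

0.39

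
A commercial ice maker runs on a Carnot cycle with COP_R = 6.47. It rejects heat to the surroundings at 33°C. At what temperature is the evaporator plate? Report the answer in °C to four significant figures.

For a Carnot refrigerator COP_R = T_C/(T_H − T_C), so T_C = COP·T_H/(1 + COP).
With T_H = 306.15 K, T_C = 6.47 × 306.15/7.470 = 265.17 K.
Converting, 265.17 K = -7.98°C.

-7.984 °C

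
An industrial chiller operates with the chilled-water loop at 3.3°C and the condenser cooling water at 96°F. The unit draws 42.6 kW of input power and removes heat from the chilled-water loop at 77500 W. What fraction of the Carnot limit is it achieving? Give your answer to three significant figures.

Converting, Q̇_C = 77500 W = 77.50 kW, so COP_actual = Q̇_C/Ẇ = 77.50/42.60 = 1.819.
In absolute terms T_C = 276.45 K and T_H = 308.71 K, so ΔT = 32.26 K.
COP_Carnot = T_C/ΔT = 276.45/32.26 = 8.571.
η_II = COP_actual/COP_Carnot = 1.819/8.571 = 0.2123.

0.212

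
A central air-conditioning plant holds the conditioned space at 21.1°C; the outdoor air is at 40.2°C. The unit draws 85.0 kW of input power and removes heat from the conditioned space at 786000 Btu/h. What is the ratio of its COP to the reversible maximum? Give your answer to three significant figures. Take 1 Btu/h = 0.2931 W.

Converting, Q̇_C = 786000 Btu/h = 230.4 kW, so COP_actual = Q̇_C/Ẇ = 230.4/85.00 = 2.710.
In absolute terms T_C = 294.25 K and T_H = 313.35 K, so ΔT = 19.10 K.
COP_Carnot = T_C/ΔT = 294.25/19.10 = 15.41.
η_II = COP_actual/COP_Carnot = 2.710/15.41 = 0.1759.

0.176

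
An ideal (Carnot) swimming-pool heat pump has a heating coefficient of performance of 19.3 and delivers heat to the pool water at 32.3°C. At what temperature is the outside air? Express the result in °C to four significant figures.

16.47 °C

COP_HP = T_H/(T_H − T_C) gives T_H − T_C = T_H/COP.
With T_H = 305.45 K, T_C = 305.45 × (1 − 1/19.3) = 289.62 K.
Converting, 289.62 K = 16.47°C.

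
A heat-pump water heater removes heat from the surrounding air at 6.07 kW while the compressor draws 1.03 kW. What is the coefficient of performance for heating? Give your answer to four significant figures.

6.893

The first law gives Q̇_H = Q̇_C + Ẇ, so the three rates are Q̇_C = 6.070, Q̇_H = 7.100, Ẇ = 1.030 kW.
COP_HP = Q̇_H/Ẇ = 7.100/1.030 = 6.893.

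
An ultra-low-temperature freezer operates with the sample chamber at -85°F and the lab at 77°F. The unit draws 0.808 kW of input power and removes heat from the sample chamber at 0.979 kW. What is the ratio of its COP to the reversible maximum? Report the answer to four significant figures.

COP_actual = Q̇_C/Ẇ = 0.9790/0.8080 = 1.212.
In absolute terms T_C = 208.15 K and T_H = 298.15 K, so ΔT = 90.00 K.
COP_Carnot = T_C/ΔT = 208.15/90.00 = 2.313.
η_II = COP_actual/COP_Carnot = 1.212/2.313 = 0.5239.

0.5239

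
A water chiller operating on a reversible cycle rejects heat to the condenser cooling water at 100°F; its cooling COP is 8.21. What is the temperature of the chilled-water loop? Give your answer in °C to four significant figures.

For a Carnot refrigerator COP_R = T_C/(T_H − T_C), so T_C = COP·T_H/(1 + COP).
With T_H = 310.93 K, T_C = 8.21 × 310.93/9.210 = 277.17 K.
Converting, 277.17 K = 4.02°C.

4.018 °C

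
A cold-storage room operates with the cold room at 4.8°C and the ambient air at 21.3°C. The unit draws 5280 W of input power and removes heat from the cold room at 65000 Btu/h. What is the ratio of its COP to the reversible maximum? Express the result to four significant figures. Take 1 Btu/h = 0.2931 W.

0.2142

Converting, Q̇_C = 65000 Btu/h = 19050 W, so COP_actual = Q̇_C/Ẇ = 19050/5280 = 3.608.
In absolute terms T_C = 277.95 K and T_H = 294.45 K, so ΔT = 16.50 K.
COP_Carnot = T_C/ΔT = 277.95/16.50 = 16.85.
η_II = COP_actual/COP_Carnot = 3.608/16.85 = 0.2142.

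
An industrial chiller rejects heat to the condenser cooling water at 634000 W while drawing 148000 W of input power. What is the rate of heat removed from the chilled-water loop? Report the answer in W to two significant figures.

490000 W

For a cyclic device the first law requires Q̇_H = Q̇_C + Ẇ.
Q̇_C = Q̇_H − Ẇ = 486000 W.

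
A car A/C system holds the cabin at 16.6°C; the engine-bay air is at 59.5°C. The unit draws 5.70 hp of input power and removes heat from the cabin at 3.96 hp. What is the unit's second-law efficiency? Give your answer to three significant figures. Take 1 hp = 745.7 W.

0.103

COP_actual = Q̇_C/Ẇ = 3.960/5.700 = 0.6947.
In absolute terms T_C = 289.75 K and T_H = 332.65 K, so ΔT = 42.90 K.
COP_Carnot = T_C/ΔT = 289.75/42.90 = 6.754.
η_II = COP_actual/COP_Carnot = 0.6947/6.754 = 0.1029.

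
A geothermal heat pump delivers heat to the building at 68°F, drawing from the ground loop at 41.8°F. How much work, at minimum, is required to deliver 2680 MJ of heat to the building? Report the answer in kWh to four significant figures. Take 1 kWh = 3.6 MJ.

In absolute terms T_C = 278.59 K and T_H = 293.15 K, so ΔT = 14.56 K.
The reversible limit is COP_HP = T_H/ΔT = 20.14, so W_min = Q_H/COP = Q_H·ΔT/T_H.
W_min = 2680 × 14.56/293.15 = 133.1 MJ = 36.96 kWh.

36.96 kWh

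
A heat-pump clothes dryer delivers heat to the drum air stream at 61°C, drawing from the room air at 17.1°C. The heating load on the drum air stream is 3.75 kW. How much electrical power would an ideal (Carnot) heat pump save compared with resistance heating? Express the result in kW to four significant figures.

In absolute terms T_C = 290.25 K and T_H = 334.15 K, so ΔT = 43.90 K.
COP_Carnot = T_H/ΔT = 334.15/43.90 = 7.612.
Resistance heating needs Ẇ_res = Q̇_H = 3.750 kW; the reversible heat pump needs only Ẇ_hp = Q̇_H/COP = 0.4927 kW.
Saving = 3.750 − 0.4927 = 3.257 kW.

3.257 kW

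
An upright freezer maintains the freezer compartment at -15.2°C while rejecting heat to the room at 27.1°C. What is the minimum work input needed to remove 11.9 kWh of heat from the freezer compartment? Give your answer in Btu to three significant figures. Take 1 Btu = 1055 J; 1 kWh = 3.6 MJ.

In absolute terms T_C = 257.95 K and T_H = 300.25 K, so ΔT = 42.30 K.
The reversible limit is COP_R = T_C/ΔT = 6.098, so W_min = Q_C/COP = Q_C·ΔT/T_C.
W_min = 11.90 × 42.30/257.95 = 1.951 kWh = 6659 Btu.

6660 Btu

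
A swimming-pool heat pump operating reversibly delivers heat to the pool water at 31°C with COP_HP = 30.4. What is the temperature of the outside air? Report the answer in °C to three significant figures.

COP_HP = T_H/(T_H − T_C) gives T_H − T_C = T_H/COP.
With T_H = 304.15 K, T_C = 304.15 × (1 − 1/30.4) = 294.15 K.
Converting, 294.15 K = 21.00°C.

21.0 °C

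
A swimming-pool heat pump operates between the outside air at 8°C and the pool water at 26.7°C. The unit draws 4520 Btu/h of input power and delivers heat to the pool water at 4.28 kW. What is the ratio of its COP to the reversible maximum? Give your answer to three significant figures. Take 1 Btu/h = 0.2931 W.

0.201

Converting, Q̇_H = 4.280 kW = 14600 Btu/h, so COP_actual = Q̇_H/Ẇ = 14600/4520 = 3.231.
In absolute terms T_C = 281.15 K and T_H = 299.85 K, so ΔT = 18.70 K.
COP_Carnot = T_H/ΔT = 299.85/18.70 = 16.03.
η_II = COP_actual/COP_Carnot = 3.231/16.03 = 0.2015.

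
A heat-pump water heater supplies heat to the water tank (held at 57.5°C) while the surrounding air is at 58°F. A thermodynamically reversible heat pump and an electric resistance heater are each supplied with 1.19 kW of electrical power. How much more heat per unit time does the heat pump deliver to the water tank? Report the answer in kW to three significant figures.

In absolute terms T_C = 287.59 K and T_H = 330.65 K, so ΔT = 43.06 K.
COP_Carnot = T_H/ΔT = 330.65/43.06 = 7.680.
The heat pump delivers Q̇_H = COP × Ẇ = 9.139 kW; the resistance heater delivers Ẇ = 1.190 kW.
Extra = (COP − 1)·Ẇ = 7.949 kW.

7.95 kW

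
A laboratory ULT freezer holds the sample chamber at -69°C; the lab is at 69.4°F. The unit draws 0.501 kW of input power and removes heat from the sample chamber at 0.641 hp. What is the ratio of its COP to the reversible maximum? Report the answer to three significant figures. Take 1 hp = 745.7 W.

0.420

Converting, Q̇_C = 0.6410 hp = 0.4780 kW, so COP_actual = Q̇_C/Ẇ = 0.4780/0.5010 = 0.9541.
In absolute terms T_C = 204.15 K and T_H = 293.93 K, so ΔT = 89.78 K.
COP_Carnot = T_C/ΔT = 204.15/89.78 = 2.274.
η_II = COP_actual/COP_Carnot = 0.9541/2.274 = 0.4196.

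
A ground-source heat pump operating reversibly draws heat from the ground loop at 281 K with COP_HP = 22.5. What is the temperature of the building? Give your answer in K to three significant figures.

294 K

COP_HP = T_H/(T_H − T_C) rearranges to T_H = COP·T_C/(COP − 1).
With T_C = 281.00 K, T_H = 22.5 × 281.00/21.50 = 294.07 K.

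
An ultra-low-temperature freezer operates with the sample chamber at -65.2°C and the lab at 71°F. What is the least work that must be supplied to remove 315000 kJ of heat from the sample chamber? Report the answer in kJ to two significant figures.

In absolute terms T_C = 207.95 K and T_H = 294.82 K, so ΔT = 86.87 K.
The reversible limit is COP_R = T_C/ΔT = 2.394, so W_min = Q_C/COP = Q_C·ΔT/T_C.
W_min = 315000 × 86.87/207.95 = 131600 kJ.

130000 kJ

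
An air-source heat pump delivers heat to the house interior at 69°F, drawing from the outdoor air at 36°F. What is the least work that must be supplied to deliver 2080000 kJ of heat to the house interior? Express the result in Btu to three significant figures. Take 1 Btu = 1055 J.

In absolute terms T_C = 275.37 K and T_H = 293.71 K, so ΔT = 18.33 K.
The reversible limit is COP_HP = T_H/ΔT = 16.02, so W_min = Q_H/COP = Q_H·ΔT/T_H.
W_min = 2080000 × 18.33/293.71 = 129800 kJ = 123100 Btu.

123000 Btu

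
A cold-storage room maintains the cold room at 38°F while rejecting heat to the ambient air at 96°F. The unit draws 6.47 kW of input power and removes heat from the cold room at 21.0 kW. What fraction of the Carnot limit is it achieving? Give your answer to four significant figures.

0.3783

COP_actual = Q̇_C/Ẇ = 21.00/6.470 = 3.246.
In absolute terms T_C = 276.48 K and T_H = 308.71 K, so ΔT = 32.22 K.
COP_Carnot = T_C/ΔT = 276.48/32.22 = 8.581.
η_II = COP_actual/COP_Carnot = 3.246/8.581 = 0.3783.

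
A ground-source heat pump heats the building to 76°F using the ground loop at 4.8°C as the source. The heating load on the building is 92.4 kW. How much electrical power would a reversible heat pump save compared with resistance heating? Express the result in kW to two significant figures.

In absolute terms T_C = 277.95 K and T_H = 297.59 K, so ΔT = 19.64 K.
COP_Carnot = T_H/ΔT = 297.59/19.64 = 15.15.
Resistance heating needs Ẇ_res = Q̇_H = 92.40 kW; the reversible heat pump needs only Ẇ_hp = Q̇_H/COP = 6.099 kW.
Saving = 92.40 − 6.099 = 86.30 kW.

86 kW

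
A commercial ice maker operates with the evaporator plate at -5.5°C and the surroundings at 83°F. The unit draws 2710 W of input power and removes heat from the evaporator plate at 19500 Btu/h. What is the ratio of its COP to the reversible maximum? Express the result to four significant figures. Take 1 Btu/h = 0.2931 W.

Converting, Q̇_C = 19500 Btu/h = 5715 W, so COP_actual = Q̇_C/Ẇ = 5715/2710 = 2.109.
In absolute terms T_C = 267.65 K and T_H = 301.48 K, so ΔT = 33.83 K.
COP_Carnot = T_C/ΔT = 267.65/33.83 = 7.911.
η_II = COP_actual/COP_Carnot = 2.109/7.911 = 0.2666.

0.2666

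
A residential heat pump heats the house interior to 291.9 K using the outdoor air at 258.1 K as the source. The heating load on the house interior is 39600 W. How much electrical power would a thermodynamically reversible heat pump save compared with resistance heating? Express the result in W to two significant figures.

35000 W

The reservoir spacing is ΔT = 291.9 − 258.1 = 33.80 K.
COP_Carnot = T_H/ΔT = 291.90/33.80 = 8.636.
Resistance heating needs Ẇ_res = Q̇_H = 39600 W; the reversible heat pump needs only Ẇ_hp = Q̇_H/COP = 4585 W.
Saving = 39600 − 4585 = 35010 W.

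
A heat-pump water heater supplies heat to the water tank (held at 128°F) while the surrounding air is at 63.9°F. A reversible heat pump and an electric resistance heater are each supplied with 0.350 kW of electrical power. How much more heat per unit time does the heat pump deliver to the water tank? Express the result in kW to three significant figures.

2.86 kW

In absolute terms T_C = 290.87 K and T_H = 326.48 K, so ΔT = 35.61 K.
COP_Carnot = T_H/ΔT = 326.48/35.61 = 9.168.
The heat pump delivers Q̇_H = COP × Ẇ = 3.209 kW; the resistance heater delivers Ẇ = 0.3500 kW.
Extra = (COP − 1)·Ẇ = 2.859 kW.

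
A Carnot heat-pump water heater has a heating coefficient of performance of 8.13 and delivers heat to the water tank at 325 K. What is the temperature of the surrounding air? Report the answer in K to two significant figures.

COP_HP = T_H/(T_H − T_C) gives T_H − T_C = T_H/COP.
With T_H = 325.00 K, T_C = 325.00 × (1 − 1/8.13) = 285.02 K.

290 K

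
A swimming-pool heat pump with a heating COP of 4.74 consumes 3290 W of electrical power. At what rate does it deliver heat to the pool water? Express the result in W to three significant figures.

Q̇_H = COP_HP × Ẇ = 4.74 × 3290 = 15590 W.

15600 W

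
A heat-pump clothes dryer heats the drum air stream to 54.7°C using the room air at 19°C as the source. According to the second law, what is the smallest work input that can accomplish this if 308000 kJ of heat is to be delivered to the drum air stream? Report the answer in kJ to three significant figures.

33500 kJ

In absolute terms T_C = 292.15 K and T_H = 327.85 K, so ΔT = 35.70 K.
The reversible limit is COP_HP = T_H/ΔT = 9.183, so W_min = Q_H/COP = Q_H·ΔT/T_H.
W_min = 308000 × 35.70/327.85 = 33540 kJ.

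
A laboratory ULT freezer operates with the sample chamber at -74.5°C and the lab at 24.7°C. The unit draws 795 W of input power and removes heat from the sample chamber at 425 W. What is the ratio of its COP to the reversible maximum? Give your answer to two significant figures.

COP_actual = Q̇_C/Ẇ = 425.0/795.0 = 0.5346.
In absolute terms T_C = 198.65 K and T_H = 297.85 K, so ΔT = 99.20 K.
COP_Carnot = T_C/ΔT = 198.65/99.20 = 2.003.
η_II = COP_actual/COP_Carnot = 0.5346/2.003 = 0.2670.

0.27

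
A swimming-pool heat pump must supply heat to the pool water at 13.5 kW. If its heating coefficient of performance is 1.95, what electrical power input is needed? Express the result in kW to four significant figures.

6.923 kW

Ẇ = Q̇_H/COP_HP = 13.50/1.95 = 6.923 kW.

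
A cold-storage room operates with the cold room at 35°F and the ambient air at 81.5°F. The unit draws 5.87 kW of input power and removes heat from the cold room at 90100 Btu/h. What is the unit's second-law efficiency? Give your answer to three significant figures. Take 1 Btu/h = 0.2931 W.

Converting, Q̇_C = 90100 Btu/h = 26.41 kW, so COP_actual = Q̇_C/Ẇ = 26.41/5.870 = 4.499.
In absolute terms T_C = 274.82 K and T_H = 300.65 K, so ΔT = 25.83 K.
COP_Carnot = T_C/ΔT = 274.82/25.83 = 10.64.
η_II = COP_actual/COP_Carnot = 4.499/10.64 = 0.4229.

0.423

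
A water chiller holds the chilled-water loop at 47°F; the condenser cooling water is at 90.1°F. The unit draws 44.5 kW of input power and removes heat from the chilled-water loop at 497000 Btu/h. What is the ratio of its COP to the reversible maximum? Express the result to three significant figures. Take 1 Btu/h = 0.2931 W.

0.278

Converting, Q̇_C = 497000 Btu/h = 145.7 kW, so COP_actual = Q̇_C/Ẇ = 145.7/44.50 = 3.273.
In absolute terms T_C = 281.48 K and T_H = 305.43 K, so ΔT = 23.94 K.
COP_Carnot = T_C/ΔT = 281.48/23.94 = 11.76.
η_II = COP_actual/COP_Carnot = 3.273/11.76 = 0.2785.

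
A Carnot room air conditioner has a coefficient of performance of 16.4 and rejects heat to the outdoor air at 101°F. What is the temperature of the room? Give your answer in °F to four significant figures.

For a Carnot refrigerator COP_R = T_C/(T_H − T_C), so T_C = COP·T_H/(1 + COP).
With T_H = 311.48 K, T_C = 16.4 × 311.48/17.40 = 293.58 K.
Converting, 293.58 K = 68.78°F.

68.78 °F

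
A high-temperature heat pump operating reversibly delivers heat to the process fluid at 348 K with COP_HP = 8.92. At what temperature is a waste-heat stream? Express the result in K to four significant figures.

309.0 K

COP_HP = T_H/(T_H − T_C) gives T_H − T_C = T_H/COP.
With T_H = 348.00 K, T_C = 348.00 × (1 − 1/8.92) = 308.99 K.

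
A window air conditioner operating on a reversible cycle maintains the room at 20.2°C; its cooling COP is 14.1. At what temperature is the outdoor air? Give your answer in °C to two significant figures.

41 °C

COP_R = T_C/(T_H − T_C) gives T_H − T_C = T_C/COP.
With T_C = 293.35 K, T_H = 293.35 × (1 + 1/14.1) = 314.15 K.
Converting, 314.15 K = 41.00°C.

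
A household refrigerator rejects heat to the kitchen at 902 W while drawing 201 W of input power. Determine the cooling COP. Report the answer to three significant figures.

The first law gives Q̇_H = Q̇_C + Ẇ, so the three rates are Q̇_C = 701.0, Q̇_H = 902.0, Ẇ = 201.0 W.
COP_R = Q̇_C/Ẇ = 701.0/201.0 = 3.488.

3.49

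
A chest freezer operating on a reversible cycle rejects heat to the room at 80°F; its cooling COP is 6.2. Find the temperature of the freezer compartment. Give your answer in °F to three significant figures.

For a Carnot refrigerator COP_R = T_C/(T_H − T_C), so T_C = COP·T_H/(1 + COP).
With T_H = 299.82 K, T_C = 6.2 × 299.82/7.200 = 258.18 K.
Converting, 258.18 K = 5.05°F.

5.05 °F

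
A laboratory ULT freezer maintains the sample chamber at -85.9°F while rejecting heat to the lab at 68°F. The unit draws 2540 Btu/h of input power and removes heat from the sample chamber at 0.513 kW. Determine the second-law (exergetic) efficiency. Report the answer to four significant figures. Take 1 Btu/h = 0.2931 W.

0.2837

Converting, Q̇_C = 0.5130 kW = 1750 Btu/h, so COP_actual = Q̇_C/Ẇ = 1750/2540 = 0.6891.
In absolute terms T_C = 207.65 K and T_H = 293.15 K, so ΔT = 85.50 K.
COP_Carnot = T_C/ΔT = 207.65/85.50 = 2.429.
η_II = COP_actual/COP_Carnot = 0.6891/2.429 = 0.2837.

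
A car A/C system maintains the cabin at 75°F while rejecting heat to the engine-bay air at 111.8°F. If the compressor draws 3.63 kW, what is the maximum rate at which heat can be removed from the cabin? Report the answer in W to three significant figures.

52700 W

In absolute terms T_C = 297.04 K and T_H = 317.48 K, so ΔT = 20.44 K.
COP_Carnot = T_C/ΔT = 297.04/20.44 = 14.53.
Q̇_max = COP_Carnot × Ẇ = 14.53 × 3.630 kW = 52.74 kW = 52740 W.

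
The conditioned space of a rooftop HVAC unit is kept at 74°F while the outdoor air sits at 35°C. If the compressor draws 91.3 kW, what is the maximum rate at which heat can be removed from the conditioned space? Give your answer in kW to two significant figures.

In absolute terms T_C = 296.48 K and T_H = 308.15 K, so ΔT = 11.67 K.
COP_Carnot = T_C/ΔT = 296.48/11.67 = 25.41.
Q̇_max = COP_Carnot × Ẇ = 25.41 × 91.30 kW = 2320 kW.

2300 kW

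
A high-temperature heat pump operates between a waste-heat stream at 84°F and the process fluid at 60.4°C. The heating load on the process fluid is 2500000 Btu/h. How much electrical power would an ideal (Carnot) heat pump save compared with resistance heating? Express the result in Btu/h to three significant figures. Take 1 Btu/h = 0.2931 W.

2260000 Btu/h

In absolute terms T_C = 302.04 K and T_H = 333.55 K, so ΔT = 31.51 K.
COP_Carnot = T_H/ΔT = 333.55/31.51 = 10.59.
Resistance heating needs Ẇ_res = Q̇_H = 2500000 Btu/h; the reversible heat pump needs only Ẇ_hp = Q̇_H/COP = 236200 Btu/h.
Saving = 2500000 − 236200 = 2264000 Btu/h.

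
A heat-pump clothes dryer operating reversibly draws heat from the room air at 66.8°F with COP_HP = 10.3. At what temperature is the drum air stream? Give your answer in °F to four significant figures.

COP_HP = T_H/(T_H − T_C) rearranges to T_H = COP·T_C/(COP − 1).
With T_C = 292.48 K, T_H = 10.3 × 292.48/9.300 = 323.93 K.
Converting, 323.93 K = 123.41°F.

123.4 °F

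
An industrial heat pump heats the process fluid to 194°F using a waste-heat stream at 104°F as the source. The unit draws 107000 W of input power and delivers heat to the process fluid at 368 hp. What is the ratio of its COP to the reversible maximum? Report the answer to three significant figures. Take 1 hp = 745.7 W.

Converting, Q̇_H = 368.0 hp = 274400 W, so COP_actual = Q̇_H/Ẇ = 274400/107000 = 2.565.
In absolute terms T_C = 313.15 K and T_H = 363.15 K, so ΔT = 50.00 K.
COP_Carnot = T_H/ΔT = 363.15/50.00 = 7.263.
η_II = COP_actual/COP_Carnot = 2.565/7.263 = 0.3531.

0.353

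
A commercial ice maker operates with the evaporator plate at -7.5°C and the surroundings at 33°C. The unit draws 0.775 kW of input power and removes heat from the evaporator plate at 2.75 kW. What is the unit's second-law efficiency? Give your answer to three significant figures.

COP_actual = Q̇_C/Ẇ = 2.750/0.7750 = 3.548.
In absolute terms T_C = 265.65 K and T_H = 306.15 K, so ΔT = 40.50 K.
COP_Carnot = T_C/ΔT = 265.65/40.50 = 6.559.
η_II = COP_actual/COP_Carnot = 3.548/6.559 = 0.5410.

0.541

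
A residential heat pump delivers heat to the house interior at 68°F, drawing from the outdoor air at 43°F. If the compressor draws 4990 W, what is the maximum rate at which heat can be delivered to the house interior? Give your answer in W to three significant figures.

In absolute terms T_C = 279.26 K and T_H = 293.15 K, so ΔT = 13.89 K.
COP_Carnot = T_H/ΔT = 293.15/13.89 = 21.11.
Q̇_max = COP_Carnot × Ẇ = 21.11 × 4990 W = 105300 W.

105000 W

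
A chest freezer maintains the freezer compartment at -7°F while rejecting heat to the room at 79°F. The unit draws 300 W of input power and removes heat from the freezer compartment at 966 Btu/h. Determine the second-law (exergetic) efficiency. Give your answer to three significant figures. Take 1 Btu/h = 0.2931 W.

0.179

Converting, Q̇_C = 966.0 Btu/h = 283.1 W, so COP_actual = Q̇_C/Ẇ = 283.1/300.0 = 0.9438.
In absolute terms T_C = 251.48 K and T_H = 299.26 K, so ΔT = 47.78 K.
COP_Carnot = T_C/ΔT = 251.48/47.78 = 5.264.
η_II = COP_actual/COP_Carnot = 0.9438/5.264 = 0.1793.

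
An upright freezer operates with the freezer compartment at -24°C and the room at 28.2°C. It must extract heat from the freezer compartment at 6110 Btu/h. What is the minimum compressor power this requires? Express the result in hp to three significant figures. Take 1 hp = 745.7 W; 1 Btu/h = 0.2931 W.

0.503 hp

In absolute terms T_C = 249.15 K and T_H = 301.35 K, so ΔT = 52.20 K.
COP_Carnot = T_C/ΔT = 249.15/52.20 = 4.773.
Ẇ_min = Q̇/COP_Carnot = 6110/4.773 = 1280 Btu/h = 0.5032 hp.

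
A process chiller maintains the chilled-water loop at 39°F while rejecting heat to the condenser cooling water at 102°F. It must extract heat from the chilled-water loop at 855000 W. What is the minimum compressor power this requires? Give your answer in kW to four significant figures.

In absolute terms T_C = 277.04 K and T_H = 312.04 K, so ΔT = 35.00 K.
COP_Carnot = T_C/ΔT = 277.04/35.00 = 7.915.
Ẇ_min = Q̇/COP_Carnot = 855000/7.915 = 108000 W = 108.0 kW.

108.0 kW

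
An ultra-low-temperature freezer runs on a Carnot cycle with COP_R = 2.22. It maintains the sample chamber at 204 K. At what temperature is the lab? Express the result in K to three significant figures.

COP_R = T_C/(T_H − T_C) gives T_H − T_C = T_C/COP.
With T_C = 204.00 K, T_H = 204.00 × (1 + 1/2.22) = 295.89 K.

296 K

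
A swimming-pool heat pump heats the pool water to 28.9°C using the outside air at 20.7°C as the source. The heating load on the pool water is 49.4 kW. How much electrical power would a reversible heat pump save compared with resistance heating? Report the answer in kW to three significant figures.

48.1 kW

In absolute terms T_C = 293.85 K and T_H = 302.05 K, so ΔT = 8.200 K.
COP_Carnot = T_H/ΔT = 302.05/8.200 = 36.84.
Resistance heating needs Ẇ_res = Q̇_H = 49.40 kW; the reversible heat pump needs only Ẇ_hp = Q̇_H/COP = 1.341 kW.
Saving = 49.40 − 1.341 = 48.06 kW.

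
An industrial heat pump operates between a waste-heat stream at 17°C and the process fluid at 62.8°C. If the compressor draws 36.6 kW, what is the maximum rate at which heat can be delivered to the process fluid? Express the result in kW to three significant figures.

In absolute terms T_C = 290.15 K and T_H = 335.95 K, so ΔT = 45.80 K.
COP_Carnot = T_H/ΔT = 335.95/45.80 = 7.335.
Q̇_max = COP_Carnot × Ẇ = 7.335 × 36.60 kW = 268.5 kW.

268 kW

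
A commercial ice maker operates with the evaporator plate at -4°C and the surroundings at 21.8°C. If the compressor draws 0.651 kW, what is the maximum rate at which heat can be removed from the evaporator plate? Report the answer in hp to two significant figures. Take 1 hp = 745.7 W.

9.1 hp

In absolute terms T_C = 269.15 K and T_H = 294.95 K, so ΔT = 25.80 K.
COP_Carnot = T_C/ΔT = 269.15/25.80 = 10.43.
Q̇_max = COP_Carnot × Ẇ = 10.43 × 0.6510 kW = 6.791 kW = 9.107 hp.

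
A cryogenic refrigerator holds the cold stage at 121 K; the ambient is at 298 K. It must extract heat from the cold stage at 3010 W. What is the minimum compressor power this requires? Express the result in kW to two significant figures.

4.4 kW

The reservoir spacing is ΔT = 298 − 121 = 177.0 K.
COP_Carnot = T_C/ΔT = 121.00/177.0 = 0.6836.
Ẇ_min = Q̇/COP_Carnot = 3010/0.6836 = 4403 W = 4.403 kW.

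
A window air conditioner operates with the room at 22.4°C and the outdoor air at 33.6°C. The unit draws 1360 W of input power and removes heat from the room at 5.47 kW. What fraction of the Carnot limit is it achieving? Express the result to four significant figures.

Converting, Q̇_C = 5.470 kW = 5470 W, so COP_actual = Q̇_C/Ẇ = 5470/1360 = 4.022.
In absolute terms T_C = 295.55 K and T_H = 306.75 K, so ΔT = 11.20 K.
COP_Carnot = T_C/ΔT = 295.55/11.20 = 26.39.
η_II = COP_actual/COP_Carnot = 4.022/26.39 = 0.1524.

0.1524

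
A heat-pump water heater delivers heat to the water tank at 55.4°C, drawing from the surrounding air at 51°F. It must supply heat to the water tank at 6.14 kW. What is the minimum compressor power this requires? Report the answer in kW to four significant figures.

In absolute terms T_C = 283.71 K and T_H = 328.55 K, so ΔT = 44.84 K.
COP_Carnot = T_H/ΔT = 328.55/44.84 = 7.326.
Ẇ_min = Q̇/COP_Carnot = 6.140/7.326 = 0.8381 kW.

0.8381 kW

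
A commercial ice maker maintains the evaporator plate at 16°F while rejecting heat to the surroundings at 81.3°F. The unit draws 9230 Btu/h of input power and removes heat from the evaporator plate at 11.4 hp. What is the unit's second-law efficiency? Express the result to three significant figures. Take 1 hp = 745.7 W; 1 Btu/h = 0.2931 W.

Converting, Q̇_C = 11.40 hp = 29000 Btu/h, so COP_actual = Q̇_C/Ẇ = 29000/9230 = 3.142.
In absolute terms T_C = 264.26 K and T_H = 300.54 K, so ΔT = 36.28 K.
COP_Carnot = T_C/ΔT = 264.26/36.28 = 7.284.
η_II = COP_actual/COP_Carnot = 3.142/7.284 = 0.4314.

0.431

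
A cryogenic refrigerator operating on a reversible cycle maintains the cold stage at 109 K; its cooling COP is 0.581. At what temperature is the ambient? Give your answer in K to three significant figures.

COP_R = T_C/(T_H − T_C) gives T_H − T_C = T_C/COP.
With T_C = 109.00 K, T_H = 109.00 × (1 + 1/0.581) = 296.61 K.

297 K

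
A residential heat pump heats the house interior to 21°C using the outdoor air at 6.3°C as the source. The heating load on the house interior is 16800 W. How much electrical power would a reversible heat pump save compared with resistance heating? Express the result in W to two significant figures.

16000 W

In absolute terms T_C = 279.45 K and T_H = 294.15 K, so ΔT = 14.70 K.
COP_Carnot = T_H/ΔT = 294.15/14.70 = 20.01.
Resistance heating needs Ẇ_res = Q̇_H = 16800 W; the reversible heat pump needs only Ẇ_hp = Q̇_H/COP = 839.6 W.
Saving = 16800 − 839.6 = 15960 W.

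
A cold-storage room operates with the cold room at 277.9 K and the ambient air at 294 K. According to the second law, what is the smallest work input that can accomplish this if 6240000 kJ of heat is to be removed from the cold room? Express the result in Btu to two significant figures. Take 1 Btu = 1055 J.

The reservoir spacing is ΔT = 294 − 277.9 = 16.10 K.
The reversible limit is COP_R = T_C/ΔT = 17.26, so W_min = Q_C/COP = Q_C·ΔT/T_C.
W_min = 6240000 × 16.10/277.90 = 361500 kJ = 342700 Btu.

340000 Btu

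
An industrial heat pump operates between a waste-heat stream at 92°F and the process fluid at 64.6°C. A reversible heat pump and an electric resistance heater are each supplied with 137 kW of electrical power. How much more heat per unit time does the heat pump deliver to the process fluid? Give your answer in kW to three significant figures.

1340 kW

In absolute terms T_C = 306.48 K and T_H = 337.75 K, so ΔT = 31.27 K.
COP_Carnot = T_H/ΔT = 337.75/31.27 = 10.80.
The heat pump delivers Q̇_H = COP × Ẇ = 1480 kW; the resistance heater delivers Ẇ = 137.0 kW.
Extra = (COP − 1)·Ẇ = 1343 kW.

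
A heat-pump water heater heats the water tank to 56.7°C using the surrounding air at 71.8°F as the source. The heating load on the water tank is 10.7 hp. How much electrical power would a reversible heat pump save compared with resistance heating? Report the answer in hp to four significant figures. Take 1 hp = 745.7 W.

In absolute terms T_C = 295.26 K and T_H = 329.85 K, so ΔT = 34.59 K.
COP_Carnot = T_H/ΔT = 329.85/34.59 = 9.536.
Resistance heating needs Ẇ_res = Q̇_H = 10.70 hp; the reversible heat pump needs only Ẇ_hp = Q̇_H/COP = 1.122 hp.
Saving = 10.70 − 1.122 = 9.578 hp.

9.578 hp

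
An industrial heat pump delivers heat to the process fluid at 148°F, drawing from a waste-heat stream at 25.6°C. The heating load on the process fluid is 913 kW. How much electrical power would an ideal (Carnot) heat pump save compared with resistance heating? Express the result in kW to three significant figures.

808 kW

In absolute terms T_C = 298.75 K and T_H = 337.59 K, so ΔT = 38.84 K.
COP_Carnot = T_H/ΔT = 337.59/38.84 = 8.691.
Resistance heating needs Ẇ_res = Q̇_H = 913.0 kW; the reversible heat pump needs only Ẇ_hp = Q̇_H/COP = 105.1 kW.
Saving = 913.0 − 105.1 = 807.9 kW.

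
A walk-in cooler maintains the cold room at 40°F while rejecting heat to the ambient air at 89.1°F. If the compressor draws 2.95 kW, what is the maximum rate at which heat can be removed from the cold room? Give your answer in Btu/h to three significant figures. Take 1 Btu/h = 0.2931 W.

In absolute terms T_C = 277.59 K and T_H = 304.87 K, so ΔT = 27.28 K.
COP_Carnot = T_C/ΔT = 277.59/27.28 = 10.18.
Q̇_max = COP_Carnot × Ẇ = 10.18 × 2.950 kW = 30.02 kW = 102400 Btu/h.

102000 Btu/h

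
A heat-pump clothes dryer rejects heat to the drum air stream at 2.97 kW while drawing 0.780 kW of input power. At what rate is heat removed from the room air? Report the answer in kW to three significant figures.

2.19 kW

For a cyclic device the first law requires Q̇_H = Q̇_C + Ẇ.
Q̇_C = Q̇_H − Ẇ = 2.190 kW.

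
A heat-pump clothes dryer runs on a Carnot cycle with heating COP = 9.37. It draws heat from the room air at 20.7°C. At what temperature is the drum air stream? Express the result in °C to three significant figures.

COP_HP = T_H/(T_H − T_C) rearranges to T_H = COP·T_C/(COP − 1).
With T_C = 293.85 K, T_H = 9.37 × 293.85/8.370 = 328.96 K.
Converting, 328.96 K = 55.81°C.

55.8 °C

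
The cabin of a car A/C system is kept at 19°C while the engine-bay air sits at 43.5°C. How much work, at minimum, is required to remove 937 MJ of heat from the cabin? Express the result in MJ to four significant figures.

78.58 MJ

In absolute terms T_C = 292.15 K and T_H = 316.65 K, so ΔT = 24.50 K.
The reversible limit is COP_R = T_C/ΔT = 11.92, so W_min = Q_C/COP = Q_C·ΔT/T_C.
W_min = 937.0 × 24.50/292.15 = 78.58 MJ.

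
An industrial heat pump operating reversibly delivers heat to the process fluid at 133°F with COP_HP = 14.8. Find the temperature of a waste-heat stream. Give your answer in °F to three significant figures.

COP_HP = T_H/(T_H − T_C) gives T_H − T_C = T_H/COP.
With T_H = 329.26 K, T_C = 329.26 × (1 − 1/14.8) = 307.01 K.
Converting, 307.01 K = 92.95°F.

93.0 °F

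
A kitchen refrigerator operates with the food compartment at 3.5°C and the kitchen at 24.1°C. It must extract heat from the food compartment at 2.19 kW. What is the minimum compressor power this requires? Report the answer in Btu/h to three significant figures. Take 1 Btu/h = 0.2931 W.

In absolute terms T_C = 276.65 K and T_H = 297.25 K, so ΔT = 20.60 K.
COP_Carnot = T_C/ΔT = 276.65/20.60 = 13.43.
Ẇ_min = Q̇/COP_Carnot = 2.190/13.43 = 0.1631 kW = 556.4 Btu/h.

556 Btu/h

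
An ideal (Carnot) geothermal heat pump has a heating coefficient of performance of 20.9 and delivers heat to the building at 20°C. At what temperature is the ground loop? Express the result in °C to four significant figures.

COP_HP = T_H/(T_H − T_C) gives T_H − T_C = T_H/COP.
With T_H = 293.15 K, T_C = 293.15 × (1 − 1/20.9) = 279.12 K.
Converting, 279.12 K = 5.97°C.

5.974 °C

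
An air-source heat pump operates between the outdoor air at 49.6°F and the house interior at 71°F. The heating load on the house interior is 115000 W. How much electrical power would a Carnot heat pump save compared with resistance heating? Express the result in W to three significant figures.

In absolute terms T_C = 282.93 K and T_H = 294.82 K, so ΔT = 11.89 K.
COP_Carnot = T_H/ΔT = 294.82/11.89 = 24.80.
Resistance heating needs Ẇ_res = Q̇_H = 115000 W; the reversible heat pump needs only Ẇ_hp = Q̇_H/COP = 4638 W.
Saving = 115000 − 4638 = 110400 W.

110000 W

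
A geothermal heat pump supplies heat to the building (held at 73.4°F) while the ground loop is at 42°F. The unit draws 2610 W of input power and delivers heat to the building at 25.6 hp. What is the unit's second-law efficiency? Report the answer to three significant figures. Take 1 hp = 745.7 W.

Converting, Q̇_H = 25.60 hp = 19090 W, so COP_actual = Q̇_H/Ẇ = 19090/2610 = 7.314.
In absolute terms T_C = 278.71 K and T_H = 296.15 K, so ΔT = 17.44 K.
COP_Carnot = T_H/ΔT = 296.15/17.44 = 16.98.
η_II = COP_actual/COP_Carnot = 7.314/16.98 = 0.4308.

0.431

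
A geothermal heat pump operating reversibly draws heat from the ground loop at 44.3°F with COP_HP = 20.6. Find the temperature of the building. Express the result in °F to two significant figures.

COP_HP = T_H/(T_H − T_C) rearranges to T_H = COP·T_C/(COP − 1).
With T_C = 279.98 K, T_H = 20.6 × 279.98/19.60 = 294.27 K.
Converting, 294.27 K = 70.01°F.

70 °F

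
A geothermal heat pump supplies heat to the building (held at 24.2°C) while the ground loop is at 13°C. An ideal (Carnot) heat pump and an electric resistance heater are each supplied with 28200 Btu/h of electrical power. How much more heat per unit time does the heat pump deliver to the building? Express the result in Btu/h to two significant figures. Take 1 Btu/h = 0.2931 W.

720000 Btu/h

In absolute terms T_C = 286.15 K and T_H = 297.35 K, so ΔT = 11.20 K.
COP_Carnot = T_H/ΔT = 297.35/11.20 = 26.55.
The heat pump delivers Q̇_H = COP × Ẇ = 748700 Btu/h; the resistance heater delivers Ẇ = 28200 Btu/h.
Extra = (COP − 1)·Ẇ = 720500 Btu/h.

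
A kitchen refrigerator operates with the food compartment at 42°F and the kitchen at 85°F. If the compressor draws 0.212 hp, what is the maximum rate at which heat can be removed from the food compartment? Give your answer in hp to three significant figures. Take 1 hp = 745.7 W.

In absolute terms T_C = 278.71 K and T_H = 302.59 K, so ΔT = 23.89 K.
COP_Carnot = T_C/ΔT = 278.71/23.89 = 11.67.
Q̇_max = COP_Carnot × Ẇ = 11.67 × 0.2120 hp = 2.473 hp.

2.47 hp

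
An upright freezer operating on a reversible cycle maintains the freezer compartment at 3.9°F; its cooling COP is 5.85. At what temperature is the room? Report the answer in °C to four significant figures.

28.41 °C

COP_R = T_C/(T_H − T_C) gives T_H − T_C = T_C/COP.
With T_C = 257.54 K, T_H = 257.54 × (1 + 1/5.85) = 301.56 K.
Converting, 301.56 K = 28.41°C.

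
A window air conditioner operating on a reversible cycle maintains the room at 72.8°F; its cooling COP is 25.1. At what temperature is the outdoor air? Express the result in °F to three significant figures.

94.0 °F

COP_R = T_C/(T_H − T_C) gives T_H − T_C = T_C/COP.
With T_C = 295.82 K, T_H = 295.82 × (1 + 1/25.1) = 307.60 K.
Converting, 307.60 K = 94.01°F.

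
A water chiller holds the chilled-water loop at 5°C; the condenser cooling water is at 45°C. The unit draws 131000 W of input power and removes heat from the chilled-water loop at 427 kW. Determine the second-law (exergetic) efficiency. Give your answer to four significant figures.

Converting, Q̇_C = 427.0 kW = 427000 W, so COP_actual = Q̇_C/Ẇ = 427000/131000 = 3.260.
In absolute terms T_C = 278.15 K and T_H = 318.15 K, so ΔT = 40.00 K.
COP_Carnot = T_C/ΔT = 278.15/40.00 = 6.954.
η_II = COP_actual/COP_Carnot = 3.260/6.954 = 0.4687.

0.4687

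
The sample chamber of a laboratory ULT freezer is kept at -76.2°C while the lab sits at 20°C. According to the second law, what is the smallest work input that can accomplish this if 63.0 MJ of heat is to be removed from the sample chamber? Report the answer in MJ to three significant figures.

30.8 MJ

In absolute terms T_C = 196.95 K and T_H = 293.15 K, so ΔT = 96.20 K.
The reversible limit is COP_R = T_C/ΔT = 2.047, so W_min = Q_C/COP = Q_C·ΔT/T_C.
W_min = 63.00 × 96.20/196.95 = 30.77 MJ.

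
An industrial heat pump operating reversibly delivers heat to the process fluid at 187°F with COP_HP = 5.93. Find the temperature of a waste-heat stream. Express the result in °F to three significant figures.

77.9 °F

COP_HP = T_H/(T_H − T_C) gives T_H − T_C = T_H/COP.
With T_H = 359.26 K, T_C = 359.26 × (1 − 1/5.93) = 298.68 K.
Converting, 298.68 K = 77.95°F.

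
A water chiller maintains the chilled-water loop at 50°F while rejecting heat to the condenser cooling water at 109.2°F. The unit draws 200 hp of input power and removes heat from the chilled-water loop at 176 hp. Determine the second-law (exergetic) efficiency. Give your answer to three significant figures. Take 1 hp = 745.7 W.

0.102

COP_actual = Q̇_C/Ẇ = 176.0/200.0 = 0.8800.
In absolute terms T_C = 283.15 K and T_H = 316.04 K, so ΔT = 32.89 K.
COP_Carnot = T_C/ΔT = 283.15/32.89 = 8.609.
η_II = COP_actual/COP_Carnot = 0.8800/8.609 = 0.1022.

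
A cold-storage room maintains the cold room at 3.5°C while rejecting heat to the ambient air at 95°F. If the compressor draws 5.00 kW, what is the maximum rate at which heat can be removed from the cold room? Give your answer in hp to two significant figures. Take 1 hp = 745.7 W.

In absolute terms T_C = 276.65 K and T_H = 308.15 K, so ΔT = 31.50 K.
COP_Carnot = T_C/ΔT = 276.65/31.50 = 8.783.
Q̇_max = COP_Carnot × Ẇ = 8.783 × 5.000 kW = 43.91 kW = 58.89 hp.

59 hp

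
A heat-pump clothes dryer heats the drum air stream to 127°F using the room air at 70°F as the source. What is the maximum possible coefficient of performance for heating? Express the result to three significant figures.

In absolute terms T_C = 294.26 K and T_H = 325.93 K, so ΔT = 31.67 K.
For a reversible cycle, COP_Carnot = T_H/ΔT = 325.93/31.67 = 10.29.

10.3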